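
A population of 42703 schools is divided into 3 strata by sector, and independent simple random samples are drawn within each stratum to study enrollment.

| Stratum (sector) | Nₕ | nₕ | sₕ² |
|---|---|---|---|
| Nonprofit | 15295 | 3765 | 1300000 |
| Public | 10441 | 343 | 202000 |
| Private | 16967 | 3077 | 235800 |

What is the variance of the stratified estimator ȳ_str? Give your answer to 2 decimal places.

77.35

Var(ȳ_str) = Σₕ Wₕ²(1 − fₕ)sₕ²/nₕ with Wₕ = Nₕ/N, N = 42703.
Nonprofit: Wₕ = 0.35817156; term = 0.35817156²·(1 − 0.24615888)·1300000/3765 = 33.391843.
Public: Wₕ = 0.24450273; term = 0.24450273²·(1 − 0.03285126)·202000/343 = 34.050064.
Private: Wₕ = 0.39732571; term = 0.39732571²·(1 − 0.18135204)·235800/3077 = 9.9039135.
Sum = 77.345821.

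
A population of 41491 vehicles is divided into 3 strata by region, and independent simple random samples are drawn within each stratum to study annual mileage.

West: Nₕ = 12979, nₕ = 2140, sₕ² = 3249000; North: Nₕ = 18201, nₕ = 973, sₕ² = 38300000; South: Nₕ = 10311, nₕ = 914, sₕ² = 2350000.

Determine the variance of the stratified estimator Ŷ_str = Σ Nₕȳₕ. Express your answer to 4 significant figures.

1.281 × 10^13

Var(Ŷ_str) = Σₕ Nₕ²(1 − fₕ)sₕ²/nₕ.
West: 12979²·(1 − 2140/12979)·3249000/2140 = 2.1358285 × 10^11.
North: 18201²·(1 − 973/18201)·38300000/973 = 1.2342867 × 10^13.
South: 10311²·(1 − 914/10311)·2350000/914 = 2.4912177 × 10^11.
Sum = 1.2805572 × 10^13.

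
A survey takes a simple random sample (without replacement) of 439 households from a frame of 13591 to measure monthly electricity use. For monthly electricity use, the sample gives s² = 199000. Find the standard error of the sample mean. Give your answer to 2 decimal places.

Under SRS without replacement, Var(ȳ) = (1 − f)·s²/n with f = n/N = 439/13591 = 0.03230079.
Var(ȳ) = (1 − 0.03230079)·199000/439 = 0.96769921·453.30296 = 438.66092.
SE(ȳ) = √(438.66092) = 20.94.

20.94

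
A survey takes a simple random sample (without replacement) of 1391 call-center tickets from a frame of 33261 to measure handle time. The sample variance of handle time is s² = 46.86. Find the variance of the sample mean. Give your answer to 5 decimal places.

Under SRS without replacement, Var(ȳ) = (1 − f)·s²/n with f = n/N = 1391/33261 = 0.04182075.
Var(ȳ) = (1 − 0.04182075)·46.86/1391 = 0.95817925·0.033687994 = 0.032279137.

0.03228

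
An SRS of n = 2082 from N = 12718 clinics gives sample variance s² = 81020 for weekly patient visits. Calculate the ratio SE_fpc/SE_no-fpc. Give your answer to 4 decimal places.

0.9145

f = n/N = 2082/12718 = 0.16370499.
SE_no-fpc = √(s²/n) = 6.2381492; SE_fpc = √((1−f)s²/n) = 5.7047355.
Ratio = √(1−f) = 0.91449167.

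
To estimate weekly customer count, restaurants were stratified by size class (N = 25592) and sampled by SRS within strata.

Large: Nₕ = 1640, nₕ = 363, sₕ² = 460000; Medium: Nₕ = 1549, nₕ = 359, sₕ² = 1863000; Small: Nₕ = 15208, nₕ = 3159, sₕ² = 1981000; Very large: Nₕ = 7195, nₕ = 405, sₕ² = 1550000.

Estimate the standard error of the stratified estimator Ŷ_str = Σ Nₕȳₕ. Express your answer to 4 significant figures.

Var(Ŷ_str) = Σₕ Nₕ²(1 − fₕ)sₕ²/nₕ.
Large: 1640²·(1 − 363/1640)·460000/363 = 2.6539085 × 10^9.
Medium: 1549²·(1 − 359/1549)·1863000/359 = 9.5657006 × 10^9.
Small: 15208²·(1 − 3159/15208)·1981000/3159 = 1.1491004 × 10^11.
Very large: 7195²·(1 − 405/7195)·1550000/405 = 1.8697229 × 10^11.
Sum = 3.1410194 × 10^11.
SE = √(3.1410194 × 10^11) = 560400.

560400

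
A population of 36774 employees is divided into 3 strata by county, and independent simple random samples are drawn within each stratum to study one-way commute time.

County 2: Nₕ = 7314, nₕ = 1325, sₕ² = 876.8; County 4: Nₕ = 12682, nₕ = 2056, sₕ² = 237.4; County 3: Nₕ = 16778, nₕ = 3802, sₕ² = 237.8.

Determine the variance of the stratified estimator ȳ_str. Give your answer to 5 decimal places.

Var(ȳ_str) = Σₕ Wₕ²(1 − fₕ)sₕ²/nₕ with Wₕ = Nₕ/N, N = 36774.
County 2: Wₕ = 0.19889052; term = 0.19889052²·(1 − 0.18115942)·876.8/1325 = 0.021434442.
County 4: Wₕ = 0.34486322; term = 0.34486322²·(1 − 0.16211954)·237.4/2056 = 0.01150624.
County 3: Wₕ = 0.45624626; term = 0.45624626²·(1 − 0.22660627)·237.8/3802 = 0.010069294.
Sum = 0.043009976.

0.04301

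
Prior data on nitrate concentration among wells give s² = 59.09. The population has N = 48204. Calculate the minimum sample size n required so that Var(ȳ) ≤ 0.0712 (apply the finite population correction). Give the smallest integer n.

816

Without fpc, n₀ = s²/D = 59.09/0.0712 = 829.9157.
With fpc, (1 − n/N)·s²/n ≤ D requires n ≥ n₀/(1 + n₀/N) = 829.9157/(1 + 829.9157/48204) = 815.8691.
Rounding up, n = 816.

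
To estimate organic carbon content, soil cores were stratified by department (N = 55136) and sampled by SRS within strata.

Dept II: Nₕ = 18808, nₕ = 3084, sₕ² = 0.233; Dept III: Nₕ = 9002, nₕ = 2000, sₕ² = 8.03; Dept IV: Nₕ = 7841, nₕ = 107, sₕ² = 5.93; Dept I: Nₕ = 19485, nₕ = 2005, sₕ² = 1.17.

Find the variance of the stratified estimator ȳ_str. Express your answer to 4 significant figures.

Var(ȳ_str) = Σₕ Wₕ²(1 − fₕ)sₕ²/nₕ with Wₕ = Nₕ/N, N = 55136.
Dept II: Wₕ = 0.34112014; term = 0.34112014²·(1 − 0.16397278)·0.233/3084 = 7.3498198 × 10^-6.
Dept III: Wₕ = 0.16326901; term = 0.16326901²·(1 − 0.22217285)·8.03/2000 = 8.3248449 × 10^-5.
Dept IV: Wₕ = 0.14221198; term = 0.14221198²·(1 − 0.01364622)·5.93/107 = 0.001105544.
Dept I: Wₕ = 0.35339887; term = 0.35339887²·(1 − 0.10289967)·1.17/2005 = 6.5379683 × 10^-5.
Sum = 0.001261522.

0.001262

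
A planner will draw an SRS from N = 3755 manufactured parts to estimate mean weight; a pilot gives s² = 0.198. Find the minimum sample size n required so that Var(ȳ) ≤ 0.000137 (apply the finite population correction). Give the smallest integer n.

Without fpc, n₀ = s²/D = 0.198/0.000137 = 1445.2555.
With fpc, (1 − n/N)·s²/n ≤ D requires n ≥ n₀/(1 + n₀/N) = 1445.2555/(1 + 1445.2555/3755) = 1043.5900.
Rounding up, n = 1044.

1044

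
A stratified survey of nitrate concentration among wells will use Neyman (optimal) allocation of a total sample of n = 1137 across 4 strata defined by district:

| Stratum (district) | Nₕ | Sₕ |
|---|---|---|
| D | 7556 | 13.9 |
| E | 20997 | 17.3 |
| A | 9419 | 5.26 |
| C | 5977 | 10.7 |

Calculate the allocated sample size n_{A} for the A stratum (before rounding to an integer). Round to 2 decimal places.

Neyman allocation: nₕ = n·NₕSₕ / Σⱼ NⱼSⱼ.
Σ NⱼSⱼ = 7556·13.9 + 20997·17.3 + 9419·5.26 + 5977·10.7 = 581774.34.
n_{A} = 1137·9419·5.26 / 581774.34 = 96.83.

96.83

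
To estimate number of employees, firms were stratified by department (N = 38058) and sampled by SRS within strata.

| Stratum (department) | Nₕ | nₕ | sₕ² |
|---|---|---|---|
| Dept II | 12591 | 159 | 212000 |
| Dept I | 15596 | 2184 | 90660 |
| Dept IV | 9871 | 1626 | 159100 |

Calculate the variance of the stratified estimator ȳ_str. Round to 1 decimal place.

155.6

Var(ȳ_str) = Σₕ Wₕ²(1 − fₕ)sₕ²/nₕ with Wₕ = Nₕ/N, N = 38058.
Dept II: Wₕ = 0.33083714; term = 0.33083714²·(1 − 0.01262807)·212000/159 = 144.09471.
Dept I: Wₕ = 0.40979558; term = 0.40979558²·(1 − 0.14003591)·90660/2184 = 5.9948446.
Dept IV: Wₕ = 0.25936728; term = 0.25936728²·(1 − 0.16472495)·159100/1626 = 5.4980607.
Sum = 155.58762.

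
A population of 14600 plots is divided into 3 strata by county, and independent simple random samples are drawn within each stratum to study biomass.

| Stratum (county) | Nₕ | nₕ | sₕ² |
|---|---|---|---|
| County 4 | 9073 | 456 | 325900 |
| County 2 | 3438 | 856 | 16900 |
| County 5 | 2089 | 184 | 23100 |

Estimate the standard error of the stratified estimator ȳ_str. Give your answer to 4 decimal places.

16.2880

Var(ȳ_str) = Σₕ Wₕ²(1 − fₕ)sₕ²/nₕ with Wₕ = Nₕ/N, N = 14600.
County 4: Wₕ = 0.62143836; term = 0.62143836²·(1 − 0.05025901)·325900/456 = 262.13246.
County 2: Wₕ = 0.23547945; term = 0.23547945²·(1 − 0.24898197)·16900/856 = 0.8221846.
County 5: Wₕ = 0.14308219; term = 0.14308219²·(1 − 0.08808042)·23100/184 = 2.3438071.
Sum = 265.29845.
SE = √(265.29845) = 16.2880.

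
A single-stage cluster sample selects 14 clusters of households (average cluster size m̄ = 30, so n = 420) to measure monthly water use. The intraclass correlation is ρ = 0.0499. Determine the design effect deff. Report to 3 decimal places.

2.447

deff = 1 + (30 − 1)·0.0499 = 1 + 1.4471 = 2.4471.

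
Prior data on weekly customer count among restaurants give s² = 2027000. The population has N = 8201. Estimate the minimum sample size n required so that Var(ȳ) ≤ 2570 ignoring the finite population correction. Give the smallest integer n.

Without fpc, n₀ = s²/D = 2027000/2570 = 788.7160.
Rounding up, n = 789.

789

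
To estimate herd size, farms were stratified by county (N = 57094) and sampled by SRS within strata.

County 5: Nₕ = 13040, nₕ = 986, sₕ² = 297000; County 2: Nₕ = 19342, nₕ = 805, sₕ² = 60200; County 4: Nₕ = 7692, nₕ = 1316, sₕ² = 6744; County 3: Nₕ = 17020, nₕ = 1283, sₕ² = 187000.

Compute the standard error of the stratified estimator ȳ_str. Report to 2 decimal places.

Var(ȳ_str) = Σₕ Wₕ²(1 − fₕ)sₕ²/nₕ with Wₕ = Nₕ/N, N = 57094.
County 5: Wₕ = 0.22839528; term = 0.22839528²·(1 − 0.07561350)·297000/986 = 14.524707.
County 2: Wₕ = 0.33877465; term = 0.33877465²·(1 − 0.04161927)·60200/805 = 8.2254658.
County 4: Wₕ = 0.13472519; term = 0.13472519²·(1 − 0.17108684)·6744/1316 = 0.077102474.
County 3: Wₕ = 0.29810488; term = 0.29810488²·(1 − 0.07538190)·187000/1283 = 11.976103.
Sum = 34.803378.
SE = √(34.803378) = 5.90.

5.90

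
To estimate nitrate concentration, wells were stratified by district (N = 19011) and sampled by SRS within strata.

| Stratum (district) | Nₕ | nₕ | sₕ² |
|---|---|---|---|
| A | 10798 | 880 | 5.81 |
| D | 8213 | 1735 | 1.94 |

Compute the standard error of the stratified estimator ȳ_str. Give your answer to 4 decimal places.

0.0461

Var(ȳ_str) = Σₕ Wₕ²(1 − fₕ)sₕ²/nₕ with Wₕ = Nₕ/N, N = 19011.
A: Wₕ = 0.56798695; term = 0.56798695²·(1 − 0.08149657)·5.81/880 = 0.0019563699.
D: Wₕ = 0.43201305; term = 0.43201305²·(1 − 0.21125046)·1.94/1735 = 1.6460199 × 10^-4.
Sum = 0.0021209719.
SE = √(0.0021209719) = 0.0461.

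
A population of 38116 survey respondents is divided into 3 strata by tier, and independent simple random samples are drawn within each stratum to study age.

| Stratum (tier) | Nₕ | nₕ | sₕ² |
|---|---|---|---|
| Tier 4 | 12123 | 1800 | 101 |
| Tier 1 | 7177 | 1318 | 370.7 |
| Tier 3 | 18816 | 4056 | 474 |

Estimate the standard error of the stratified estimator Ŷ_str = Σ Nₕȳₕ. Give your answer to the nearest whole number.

Var(Ŷ_str) = Σₕ Nₕ²(1 − fₕ)sₕ²/nₕ.
Tier 4: 12123²·(1 − 1800/12123)·101/1800 = 7.0220659 × 10^6.
Tier 1: 7177²·(1 − 1318/7177)·370.7/1318 = 1.1826973 × 10^7.
Tier 3: 18816²·(1 − 4056/18816)·474/4056 = 3.245593 × 10^7.
Sum = 5.1304969 × 10^7.
SE = √(5.1304969 × 10^7) = 7163.

7163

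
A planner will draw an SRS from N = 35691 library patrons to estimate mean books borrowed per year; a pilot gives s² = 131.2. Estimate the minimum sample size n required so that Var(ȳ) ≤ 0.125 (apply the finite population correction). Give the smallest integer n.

1020

Without fpc, n₀ = s²/D = 131.2/0.125 = 1049.6000.
With fpc, (1 − n/N)·s²/n ≤ D requires n ≥ n₀/(1 + n₀/N) = 1049.6000/(1 + 1049.6000/35691) = 1019.6152.
Rounding up, n = 1020.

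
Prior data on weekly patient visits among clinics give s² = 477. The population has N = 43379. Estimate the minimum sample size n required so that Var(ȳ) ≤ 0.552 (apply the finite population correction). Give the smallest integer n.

Without fpc, n₀ = s²/D = 477/0.552 = 864.1304.
With fpc, (1 − n/N)·s²/n ≤ D requires n ≥ n₀/(1 + n₀/N) = 864.1304/(1 + 864.1304/43379) = 847.2527.
Rounding up, n = 848.

848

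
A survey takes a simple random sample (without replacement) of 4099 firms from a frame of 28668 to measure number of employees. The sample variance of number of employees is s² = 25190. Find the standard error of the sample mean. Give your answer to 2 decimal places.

Under SRS without replacement, Var(ȳ) = (1 − f)·s²/n with f = n/N = 4099/28668 = 0.14298172.
Var(ȳ) = (1 − 0.14298172)·25190/4099 = 0.85701828·6.1454013 = 5.2667213.
SE(ȳ) = √(5.2667213) = 2.29.

2.29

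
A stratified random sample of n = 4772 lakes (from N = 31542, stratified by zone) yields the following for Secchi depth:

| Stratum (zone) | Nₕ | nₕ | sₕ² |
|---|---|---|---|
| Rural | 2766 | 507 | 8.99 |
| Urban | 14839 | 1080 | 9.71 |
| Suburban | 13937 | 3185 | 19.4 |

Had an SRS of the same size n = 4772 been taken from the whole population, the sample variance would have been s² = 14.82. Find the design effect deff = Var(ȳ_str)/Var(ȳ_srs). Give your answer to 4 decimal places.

Var(ȳ_str) = Σ Wₕ²(1−fₕ)sₕ²/nₕ with Wₕ = Nₕ/31542:
  Rural: (2766/31542)²·(1−507/2766)·8.99/507 = 1.113632 × 10^-4
  Urban: (14839/31542)²·(1−1080/14839)·9.71/1080 = 0.0018450516
  Suburban: (13937/31542)²·(1−3185/13937)·19.4/3185 = 9.1742885 × 10^-4
  → Var(ȳ_str) = 0.0028738437.
Var(ȳ_srs) = (1 − 4772/31542)·14.82/4772 = 0.0026357664.
deff = 0.0028738437 / 0.0026357664 = 1.0903.

1.0903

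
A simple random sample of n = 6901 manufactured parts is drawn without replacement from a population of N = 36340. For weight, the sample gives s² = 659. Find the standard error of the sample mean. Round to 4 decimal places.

Under SRS without replacement, Var(ȳ) = (1 − f)·s²/n with f = n/N = 6901/36340 = 0.18990094.
Var(ȳ) = (1 − 0.18990094)·659/6901 = 0.81009906·0.095493407 = 0.077359119.
SE(ȳ) = √(0.077359119) = 0.2781.

0.2781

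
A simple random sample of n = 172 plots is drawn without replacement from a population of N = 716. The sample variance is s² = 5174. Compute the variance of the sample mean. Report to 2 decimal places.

Under SRS without replacement, Var(ȳ) = (1 − f)·s²/n with f = n/N = 172/716 = 0.24022346.
Var(ȳ) = (1 − 0.24022346)·5174/172 = 0.75977654·30.081395 = 22.855138.

22.86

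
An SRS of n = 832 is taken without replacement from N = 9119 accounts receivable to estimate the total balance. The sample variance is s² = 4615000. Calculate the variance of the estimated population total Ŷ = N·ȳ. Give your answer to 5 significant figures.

4.1917 × 10^11

Var(Ŷ) = N²·Var(ȳ) = N²·(1 − n/N)·s²/n.
f = 832/9119 = 0.09123807; Var(ȳ) = 0.90876193·4615000/832 = 5040.7888.
Var(Ŷ) = 9119² · 5040.7888 = 4.1917265 × 10^11.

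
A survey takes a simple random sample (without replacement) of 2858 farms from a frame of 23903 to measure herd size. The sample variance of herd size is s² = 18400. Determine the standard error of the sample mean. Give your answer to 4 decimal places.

2.3808

Under SRS without replacement, Var(ȳ) = (1 − f)·s²/n with f = n/N = 2858/23903 = 0.11956658.
Var(ȳ) = (1 − 0.11956658)·18400/2858 = 0.88043342·6.4380686 = 5.6682907.
SE(ȳ) = √(5.6682907) = 2.3808.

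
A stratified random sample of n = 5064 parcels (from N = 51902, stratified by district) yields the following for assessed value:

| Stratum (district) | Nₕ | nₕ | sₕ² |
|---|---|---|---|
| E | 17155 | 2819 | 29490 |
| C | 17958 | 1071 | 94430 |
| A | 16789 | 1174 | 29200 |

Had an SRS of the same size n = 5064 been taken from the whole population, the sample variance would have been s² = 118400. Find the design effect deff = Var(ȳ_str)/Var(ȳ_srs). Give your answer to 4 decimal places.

Var(ȳ_str) = Σ Wₕ²(1−fₕ)sₕ²/nₕ with Wₕ = Nₕ/51902:
  E: (17155/51902)²·(1−2819/17155)·29490/2819 = 0.95505905
  C: (17958/51902)²·(1−1071/17958)·94430/1071 = 9.9257379
  A: (16789/51902)²·(1−1174/16789)·29200/1174 = 2.4205463
  → Var(ȳ_str) = 13.301343.
Var(ȳ_srs) = (1 − 5064/51902)·118400/5064 = 21.099504.
deff = 13.301343 / 21.099504 = 0.6304.

0.6304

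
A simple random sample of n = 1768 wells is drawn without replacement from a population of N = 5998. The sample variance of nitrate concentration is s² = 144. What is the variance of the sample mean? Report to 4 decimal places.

0.0574

Under SRS without replacement, Var(ȳ) = (1 − f)·s²/n with f = n/N = 1768/5998 = 0.29476492.
Var(ȳ) = (1 − 0.29476492)·144/1768 = 0.70523508·0.081447964 = 0.057439961.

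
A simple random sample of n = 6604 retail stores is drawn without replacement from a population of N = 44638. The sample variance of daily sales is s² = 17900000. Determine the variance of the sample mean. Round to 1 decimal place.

2309.5

Under SRS without replacement, Var(ȳ) = (1 − f)·s²/n with f = n/N = 6604/44638 = 0.14794570.
Var(ȳ) = (1 − 0.14794570)·17900000/6604 = 0.85205430·2710.4785 = 2309.4749.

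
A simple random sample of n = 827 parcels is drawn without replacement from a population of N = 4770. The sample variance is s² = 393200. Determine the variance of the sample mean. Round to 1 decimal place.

Under SRS without replacement, Var(ȳ) = (1 − f)·s²/n with f = n/N = 827/4770 = 0.17337526.
Var(ȳ) = (1 − 0.17337526)·393200/827 = 0.82662474·475.45345 = 393.02158.

393.0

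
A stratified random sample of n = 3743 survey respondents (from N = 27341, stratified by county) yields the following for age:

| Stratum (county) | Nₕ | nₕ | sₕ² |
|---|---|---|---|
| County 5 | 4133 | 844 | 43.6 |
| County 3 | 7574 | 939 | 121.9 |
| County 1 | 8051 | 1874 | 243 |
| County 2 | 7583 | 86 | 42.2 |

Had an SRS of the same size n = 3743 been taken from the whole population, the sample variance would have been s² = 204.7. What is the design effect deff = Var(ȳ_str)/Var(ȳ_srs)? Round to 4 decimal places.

1.1781

Var(ȳ_str) = Σ Wₕ²(1−fₕ)sₕ²/nₕ with Wₕ = Nₕ/27341:
  County 5: (4133/27341)²·(1−844/4133)·43.6/844 = 9.3938697 × 10^-4
  County 3: (7574/27341)²·(1−939/7574)·121.9/939 = 0.0087272125
  County 1: (8051/27341)²·(1−1874/8051)·243/1874 = 0.0086265139
  County 2: (7583/27341)²·(1−86/7583)·42.2/86 = 0.037317606
  → Var(ȳ_str) = 0.055610719.
Var(ȳ_srs) = (1 − 3743/27341)·204.7/3743 = 0.047201828.
deff = 0.055610719 / 0.047201828 = 1.1781.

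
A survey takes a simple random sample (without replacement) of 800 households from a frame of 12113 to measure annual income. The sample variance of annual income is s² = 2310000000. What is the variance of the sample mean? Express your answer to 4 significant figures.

Under SRS without replacement, Var(ȳ) = (1 − f)·s²/n with f = n/N = 800/12113 = 0.06604475.
Var(ȳ) = (1 − 0.06604475)·2310000000/800 = 0.93395525·2.8875 × 10^6 = 2.6967958 × 10^6.

2.697 × 10^6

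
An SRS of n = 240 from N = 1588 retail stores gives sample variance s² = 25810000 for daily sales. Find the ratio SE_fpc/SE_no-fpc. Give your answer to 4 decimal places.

f = n/N = 240/1588 = 0.15113350.
SE_no-fpc = √(s²/n) = 327.93546; SE_fpc = √((1−f)s²/n) = 302.1399.
Ratio = √(1−f) = 0.92133951.

0.9213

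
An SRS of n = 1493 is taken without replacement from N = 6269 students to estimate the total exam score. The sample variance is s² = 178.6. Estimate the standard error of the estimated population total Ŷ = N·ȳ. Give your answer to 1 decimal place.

Var(Ŷ) = N²·Var(ȳ) = N²·(1 − n/N)·s²/n.
f = 1493/6269 = 0.23815601; Var(ȳ) = 0.76184399·178.6/1493 = 0.091135524.
Var(Ŷ) = 6269² · 0.091135524 = 3.581659 × 10^6.
SE(Ŷ) = √(3.581659 × 10^6) = 1892.5.

1892.5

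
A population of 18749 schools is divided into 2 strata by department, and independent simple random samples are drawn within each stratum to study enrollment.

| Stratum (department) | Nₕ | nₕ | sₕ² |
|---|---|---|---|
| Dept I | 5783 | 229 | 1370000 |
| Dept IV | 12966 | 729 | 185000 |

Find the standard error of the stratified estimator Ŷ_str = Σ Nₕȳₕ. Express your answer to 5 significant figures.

Var(Ŷ_str) = Σₕ Nₕ²(1 − fₕ)sₕ²/nₕ.
Dept I: 5783²·(1 − 229/5783)·1370000/229 = 1.9215167 × 10^11.
Dept IV: 12966²·(1 − 729/12966)·185000/729 = 4.0264766 × 10^10.
Sum = 2.3241644 × 10^11.
SE = √(2.3241644 × 10^11) = 482100.

482100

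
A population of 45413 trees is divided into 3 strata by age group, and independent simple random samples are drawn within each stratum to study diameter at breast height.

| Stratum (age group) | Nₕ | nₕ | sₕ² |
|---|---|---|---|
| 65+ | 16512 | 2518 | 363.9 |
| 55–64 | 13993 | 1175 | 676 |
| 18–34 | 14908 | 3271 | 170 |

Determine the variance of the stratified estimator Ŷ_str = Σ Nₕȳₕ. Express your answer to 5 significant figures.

1.4560 × 10^8

Var(Ŷ_str) = Σₕ Nₕ²(1 − fₕ)sₕ²/nₕ.
65+: 16512²·(1 − 2518/16512)·363.9/2518 = 3.3393957 × 10^7.
55–64: 13993²·(1 − 1175/13993)·676/1175 = 1.0319055 × 10^8.
18–34: 14908²·(1 − 3271/14908)·170/3271 = 9.0163092 × 10^6.
Sum = 1.4560082 × 10^8.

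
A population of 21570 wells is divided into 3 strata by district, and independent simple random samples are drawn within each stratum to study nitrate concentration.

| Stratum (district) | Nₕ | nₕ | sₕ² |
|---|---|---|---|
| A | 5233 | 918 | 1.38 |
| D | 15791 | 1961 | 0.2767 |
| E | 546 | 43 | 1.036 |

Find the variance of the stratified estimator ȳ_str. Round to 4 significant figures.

1.534 × 10^-4

Var(ȳ_str) = Σₕ Wₕ²(1 − fₕ)sₕ²/nₕ with Wₕ = Nₕ/N, N = 21570.
A: Wₕ = 0.24260547; term = 0.24260547²·(1 − 0.17542519)·1.38/918 = 7.2957115 × 10^-5.
D: Wₕ = 0.73208159; term = 0.73208159²·(1 − 0.12418466)·0.2767/1961 = 6.6231271 × 10^-5.
E: Wₕ = 0.02531293; term = 0.02531293²·(1 − 0.07875458)·1.036/43 = 1.4221704 × 10^-5.
Sum = 1.5341009 × 10^-4.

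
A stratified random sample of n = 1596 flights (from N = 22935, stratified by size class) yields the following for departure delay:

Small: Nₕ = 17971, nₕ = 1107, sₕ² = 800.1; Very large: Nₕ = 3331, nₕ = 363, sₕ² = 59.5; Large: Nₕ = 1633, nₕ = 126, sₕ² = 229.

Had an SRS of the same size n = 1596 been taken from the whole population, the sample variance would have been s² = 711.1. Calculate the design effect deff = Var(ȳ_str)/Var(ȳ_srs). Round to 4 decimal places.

Var(ȳ_str) = Σ Wₕ²(1−fₕ)sₕ²/nₕ with Wₕ = Nₕ/22935:
  Small: (17971/22935)²·(1−1107/17971)·800.1/1107 = 0.4164204
  Very large: (3331/22935)²·(1−363/3331)·59.5/363 = 0.003080714
  Large: (1633/22935)²·(1−126/1633)·229/126 = 0.0085028964
  → Var(ȳ_str) = 0.42800401.
Var(ȳ_srs) = (1 − 1596/22935)·711.1/1596 = 0.41454636.
deff = 0.42800401 / 0.41454636 = 1.0325.

1.0325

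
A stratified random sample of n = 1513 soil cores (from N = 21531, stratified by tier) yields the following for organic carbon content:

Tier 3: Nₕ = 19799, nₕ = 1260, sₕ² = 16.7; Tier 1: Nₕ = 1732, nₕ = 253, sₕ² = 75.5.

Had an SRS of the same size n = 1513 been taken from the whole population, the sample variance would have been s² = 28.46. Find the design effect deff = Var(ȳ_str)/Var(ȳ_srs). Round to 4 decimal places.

0.6943

Var(ȳ_str) = Σ Wₕ²(1−fₕ)sₕ²/nₕ with Wₕ = Nₕ/21531:
  Tier 3: (19799/21531)²·(1−1260/19799)·16.7/1260 = 0.010494146
  Tier 1: (1732/21531)²·(1−253/1732)·75.5/253 = 0.0016489751
  → Var(ȳ_str) = 0.012143121.
Var(ȳ_srs) = (1 − 1513/21531)·28.46/1513 = 0.017488496.
deff = 0.012143121 / 0.017488496 = 0.6943.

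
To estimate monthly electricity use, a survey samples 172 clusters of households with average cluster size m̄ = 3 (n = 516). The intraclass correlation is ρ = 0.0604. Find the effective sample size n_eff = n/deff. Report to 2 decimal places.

460.39

deff = 1 + (3 − 1)·0.0604 = 1 + 0.1208 = 1.1208.
n_eff = 516 / 1.1208 = 460.39.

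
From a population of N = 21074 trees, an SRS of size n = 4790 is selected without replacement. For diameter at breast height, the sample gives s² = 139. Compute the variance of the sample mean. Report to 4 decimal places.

0.0224

Under SRS without replacement, Var(ȳ) = (1 − f)·s²/n with f = n/N = 4790/21074 = 0.22729430.
Var(ȳ) = (1 − 0.22729430)·139/4790 = 0.77270570·0.029018789 = 0.022422984.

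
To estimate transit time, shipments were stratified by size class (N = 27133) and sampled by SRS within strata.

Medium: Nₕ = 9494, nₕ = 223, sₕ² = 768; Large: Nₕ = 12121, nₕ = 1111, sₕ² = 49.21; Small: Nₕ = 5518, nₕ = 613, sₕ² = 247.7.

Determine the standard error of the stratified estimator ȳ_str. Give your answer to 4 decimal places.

0.6593

Var(ȳ_str) = Σₕ Wₕ²(1 − fₕ)sₕ²/nₕ with Wₕ = Nₕ/N, N = 27133.
Medium: Wₕ = 0.34990602; term = 0.34990602²·(1 − 0.02348852)·768/223 = 0.41175278.
Large: Wₕ = 0.44672539; term = 0.44672539²·(1 − 0.09165910)·49.21/1111 = 0.0080291477.
Small: Wₕ = 0.20336859; term = 0.20336859²·(1 − 0.11109097)·247.7/613 = 0.014855614.
Sum = 0.43463754.
SE = √(0.43463754) = 0.6593.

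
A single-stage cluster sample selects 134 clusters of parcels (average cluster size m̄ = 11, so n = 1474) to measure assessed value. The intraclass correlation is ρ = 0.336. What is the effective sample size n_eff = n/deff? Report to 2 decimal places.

deff = 1 + (11 − 1)·0.336 = 1 + 3.36 = 4.36.
n_eff = 1474 / 4.36 = 338.07.

338.07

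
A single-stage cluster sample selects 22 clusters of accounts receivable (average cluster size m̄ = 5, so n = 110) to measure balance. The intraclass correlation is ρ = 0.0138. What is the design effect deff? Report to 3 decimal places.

1.055

deff = 1 + (5 − 1)·0.0138 = 1 + 0.0552 = 1.0552.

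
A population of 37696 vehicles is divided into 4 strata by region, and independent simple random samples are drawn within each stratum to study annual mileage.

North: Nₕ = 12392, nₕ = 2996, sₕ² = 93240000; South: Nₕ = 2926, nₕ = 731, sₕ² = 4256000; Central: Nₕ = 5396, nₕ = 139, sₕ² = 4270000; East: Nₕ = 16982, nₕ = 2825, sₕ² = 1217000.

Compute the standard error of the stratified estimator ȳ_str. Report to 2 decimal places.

57.12

Var(ȳ_str) = Σₕ Wₕ²(1 − fₕ)sₕ²/nₕ with Wₕ = Nₕ/N, N = 37696.
North: Wₕ = 0.32873514; term = 0.32873514²·(1 − 0.24176888)·93240000/2996 = 2550.0831.
South: Wₕ = 0.07762097; term = 0.07762097²·(1 − 0.24982912)·4256000/731 = 26.31495.
Central: Wₕ = 0.14314516; term = 0.14314516²·(1 − 0.02575982)·4270000/139 = 613.2428.
East: Wₕ = 0.45049873; term = 0.45049873²·(1 − 0.16635261)·1217000/2825 = 72.885587.
Sum = 3262.5264.
SE = √(3262.5264) = 57.12.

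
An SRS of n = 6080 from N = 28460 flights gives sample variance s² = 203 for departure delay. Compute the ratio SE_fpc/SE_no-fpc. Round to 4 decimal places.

f = n/N = 6080/28460 = 0.21363317.
SE_no-fpc = √(s²/n) = 0.18272427; SE_fpc = √((1−f)s²/n) = 0.162035.
Ratio = √(1−f) = 0.88677327.

0.8868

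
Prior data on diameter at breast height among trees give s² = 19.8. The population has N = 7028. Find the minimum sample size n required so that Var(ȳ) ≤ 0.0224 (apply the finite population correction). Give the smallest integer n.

Without fpc, n₀ = s²/D = 19.8/0.0224 = 883.9286.
With fpc, (1 − n/N)·s²/n ≤ D requires n ≥ n₀/(1 + n₀/N) = 883.9286/(1 + 883.9286/7028) = 785.1752.
Rounding up, n = 786.

786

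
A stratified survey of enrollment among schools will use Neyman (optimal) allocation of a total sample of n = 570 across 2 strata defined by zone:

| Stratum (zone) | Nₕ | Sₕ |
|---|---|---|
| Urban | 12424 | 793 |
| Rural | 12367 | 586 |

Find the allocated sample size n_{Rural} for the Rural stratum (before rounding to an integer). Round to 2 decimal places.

241.58

Neyman allocation: nₕ = n·NₕSₕ / Σⱼ NⱼSⱼ.
Σ NⱼSⱼ = 12424·793 + 12367·586 = 1.7099294 × 10^7.
n_{Rural} = 570·12367·586 / (1.7099294 × 10^7) = 241.58.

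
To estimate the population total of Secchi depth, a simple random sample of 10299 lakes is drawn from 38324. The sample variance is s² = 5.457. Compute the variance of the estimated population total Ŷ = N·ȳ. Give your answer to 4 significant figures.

569100

Var(Ŷ) = N²·Var(ȳ) = N²·(1 − n/N)·s²/n.
f = 10299/38324 = 0.26873500; Var(ȳ) = 0.73126500·5.457/10299 = 3.8746608 × 10^-4.
Var(Ŷ) = 38324² · (3.8746608 × 10^-4) = 569082.66.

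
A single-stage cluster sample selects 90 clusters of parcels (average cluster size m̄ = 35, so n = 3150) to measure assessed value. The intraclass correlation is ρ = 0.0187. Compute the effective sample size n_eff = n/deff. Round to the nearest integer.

deff = 1 + (35 − 1)·0.0187 = 1 + 0.6358 = 1.6358.
n_eff = 3150 / 1.6358 = 1926.

1926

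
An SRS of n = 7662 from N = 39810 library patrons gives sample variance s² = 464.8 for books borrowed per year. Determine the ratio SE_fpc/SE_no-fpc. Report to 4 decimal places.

f = n/N = 7662/39810 = 0.19246420.
SE_no-fpc = √(s²/n) = 0.24629862; SE_fpc = √((1−f)s²/n) = 0.22133132.
Ratio = √(1−f) = 0.89862995.

0.8986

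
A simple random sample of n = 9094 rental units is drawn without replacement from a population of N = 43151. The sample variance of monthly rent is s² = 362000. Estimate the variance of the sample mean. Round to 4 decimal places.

31.4173

Under SRS without replacement, Var(ȳ) = (1 − f)·s²/n with f = n/N = 9094/43151 = 0.21074830.
Var(ȳ) = (1 − 0.21074830)·362000/9094 = 0.78925170·39.806466 = 31.417321.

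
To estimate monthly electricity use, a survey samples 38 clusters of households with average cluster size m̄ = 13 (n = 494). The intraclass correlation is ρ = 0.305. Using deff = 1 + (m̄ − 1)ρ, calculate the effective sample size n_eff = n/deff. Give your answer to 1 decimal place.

106.0

deff = 1 + (13 − 1)·0.305 = 1 + 3.66 = 4.66.
n_eff = 494 / 4.66 = 106.0.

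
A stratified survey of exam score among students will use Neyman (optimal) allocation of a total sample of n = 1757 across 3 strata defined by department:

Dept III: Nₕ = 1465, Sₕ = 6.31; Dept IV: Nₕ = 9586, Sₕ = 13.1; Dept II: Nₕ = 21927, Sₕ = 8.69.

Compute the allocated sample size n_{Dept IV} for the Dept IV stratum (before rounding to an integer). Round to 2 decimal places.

Neyman allocation: nₕ = n·NₕSₕ / Σⱼ NⱼSⱼ.
Σ NⱼSⱼ = 1465·6.31 + 9586·13.1 + 21927·8.69 = 325366.38.
n_{Dept IV} = 1757·9586·13.1 / 325366.38 = 678.12.

678.12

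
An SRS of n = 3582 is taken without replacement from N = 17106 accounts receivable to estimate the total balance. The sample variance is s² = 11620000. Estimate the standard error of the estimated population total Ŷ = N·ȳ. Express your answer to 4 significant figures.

Var(Ŷ) = N²·Var(ȳ) = N²·(1 − n/N)·s²/n.
f = 3582/17106 = 0.20940021; Var(ȳ) = 0.79059979·11620000/3582 = 2564.704.
Var(Ŷ) = 17106² · 2564.704 = 7.5047147 × 10^11.
SE(Ŷ) = √(7.5047147 × 10^11) = 866300.

866300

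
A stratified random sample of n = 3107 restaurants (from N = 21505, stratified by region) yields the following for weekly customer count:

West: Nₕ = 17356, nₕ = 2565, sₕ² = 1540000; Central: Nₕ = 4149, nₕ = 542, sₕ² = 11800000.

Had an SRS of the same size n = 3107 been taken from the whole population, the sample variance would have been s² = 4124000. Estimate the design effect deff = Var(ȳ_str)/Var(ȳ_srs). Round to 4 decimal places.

Var(ȳ_str) = Σ Wₕ²(1−fₕ)sₕ²/nₕ with Wₕ = Nₕ/21505:
  West: (17356/21505)²·(1−2565/17356)·1540000/2565 = 333.27416
  Central: (4149/21505)²·(1−542/4149)·11800000/542 = 704.52013
  → Var(ȳ_str) = 1037.7943.
Var(ȳ_srs) = (1 − 3107/21505)·4124000/3107 = 1135.556.
deff = 1037.7943 / 1135.556 = 0.9139.

0.9139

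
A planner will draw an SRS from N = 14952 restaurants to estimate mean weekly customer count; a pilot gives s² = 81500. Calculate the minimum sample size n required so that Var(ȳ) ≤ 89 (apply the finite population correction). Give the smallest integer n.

Without fpc, n₀ = s²/D = 81500/89 = 915.7303.
With fpc, (1 − n/N)·s²/n ≤ D requires n ≥ n₀/(1 + n₀/N) = 915.7303/(1 + 915.7303/14952) = 862.8833.
Rounding up, n = 863.

863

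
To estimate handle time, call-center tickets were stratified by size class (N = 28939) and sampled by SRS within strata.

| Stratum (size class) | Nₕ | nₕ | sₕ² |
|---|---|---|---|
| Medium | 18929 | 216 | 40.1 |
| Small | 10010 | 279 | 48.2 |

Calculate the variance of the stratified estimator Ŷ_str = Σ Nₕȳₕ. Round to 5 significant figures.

Var(Ŷ_str) = Σₕ Nₕ²(1 − fₕ)sₕ²/nₕ.
Medium: 18929²·(1 − 216/18929)·40.1/216 = 6.5759986 × 10^7.
Small: 10010²·(1 − 279/10010)·48.2/279 = 1.6828073 × 10^7.
Sum = 8.2588059 × 10^7.

8.2588 × 10^7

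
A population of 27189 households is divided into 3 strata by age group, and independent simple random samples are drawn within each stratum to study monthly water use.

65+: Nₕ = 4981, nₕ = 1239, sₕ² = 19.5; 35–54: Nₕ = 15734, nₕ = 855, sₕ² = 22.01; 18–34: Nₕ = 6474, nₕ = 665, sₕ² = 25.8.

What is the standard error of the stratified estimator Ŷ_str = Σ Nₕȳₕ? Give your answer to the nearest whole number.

2789

Var(Ŷ_str) = Σₕ Nₕ²(1 − fₕ)sₕ²/nₕ.
65+: 4981²·(1 − 1239/4981)·19.5/1239 = 293348.34.
35–54: 15734²·(1 − 855/15734)·22.01/855 = 6.026523 × 10^6.
18–34: 6474²·(1 − 665/6474)·25.8/665 = 1.4590566 × 10^6.
Sum = 7.7789279 × 10^6.
SE = √(7.7789279 × 10^6) = 2789.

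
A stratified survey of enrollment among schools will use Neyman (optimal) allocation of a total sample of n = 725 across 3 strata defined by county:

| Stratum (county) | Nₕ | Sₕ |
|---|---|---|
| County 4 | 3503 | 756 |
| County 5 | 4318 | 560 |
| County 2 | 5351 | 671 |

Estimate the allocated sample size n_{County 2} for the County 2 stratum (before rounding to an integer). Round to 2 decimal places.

Neyman allocation: nₕ = n·NₕSₕ / Σⱼ NⱼSⱼ.
Σ NⱼSⱼ = 3503·756 + 4318·560 + 5351·671 = 8.656869 × 10^6.
n_{County 2} = 725·5351·671 / (8.656869 × 10^6) = 300.70.

300.70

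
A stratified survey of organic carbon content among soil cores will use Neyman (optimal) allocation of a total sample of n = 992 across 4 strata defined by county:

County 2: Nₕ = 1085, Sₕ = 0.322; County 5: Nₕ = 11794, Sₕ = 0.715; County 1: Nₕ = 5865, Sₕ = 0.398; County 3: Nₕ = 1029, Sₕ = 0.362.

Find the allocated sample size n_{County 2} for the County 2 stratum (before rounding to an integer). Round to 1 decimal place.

30.2

Neyman allocation: nₕ = n·NₕSₕ / Σⱼ NⱼSⱼ.
Σ NⱼSⱼ = 1085·0.322 + 11794·0.715 + 5865·0.398 + 1029·0.362 = 11488.848.
n_{County 2} = 992·1085·0.322 / 11488.848 = 30.2.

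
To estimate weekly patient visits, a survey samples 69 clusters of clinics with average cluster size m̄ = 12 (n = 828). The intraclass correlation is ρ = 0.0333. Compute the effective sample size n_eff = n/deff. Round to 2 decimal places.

deff = 1 + (12 − 1)·0.0333 = 1 + 0.3663 = 1.3663.
n_eff = 828 / 1.3663 = 606.02.

606.02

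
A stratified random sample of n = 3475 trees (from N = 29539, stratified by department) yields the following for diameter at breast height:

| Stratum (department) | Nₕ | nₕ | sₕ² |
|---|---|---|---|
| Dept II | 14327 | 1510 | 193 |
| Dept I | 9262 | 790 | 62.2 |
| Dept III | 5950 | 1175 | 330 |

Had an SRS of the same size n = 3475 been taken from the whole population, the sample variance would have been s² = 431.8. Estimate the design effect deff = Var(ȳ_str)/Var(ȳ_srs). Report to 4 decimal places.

0.3933

Var(ȳ_str) = Σ Wₕ²(1−fₕ)sₕ²/nₕ with Wₕ = Nₕ/29539:
  Dept II: (14327/29539)²·(1−1510/14327)·193/1510 = 0.026898647
  Dept I: (9262/29539)²·(1−790/9262)·62.2/790 = 0.0070804757
  Dept III: (5950/29539)²·(1−1175/5950)·330/1175 = 0.0091448132
  → Var(ȳ_str) = 0.043123936.
Var(ȳ_srs) = (1 − 3475/29539)·431.8/3475 = 0.10964103.
deff = 0.043123936 / 0.10964103 = 0.3933.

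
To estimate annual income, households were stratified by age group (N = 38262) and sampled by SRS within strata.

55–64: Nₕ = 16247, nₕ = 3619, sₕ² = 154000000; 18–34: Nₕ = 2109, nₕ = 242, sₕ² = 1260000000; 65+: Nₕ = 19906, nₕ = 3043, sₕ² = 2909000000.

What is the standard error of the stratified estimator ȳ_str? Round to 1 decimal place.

Var(ȳ_str) = Σₕ Wₕ²(1 − fₕ)sₕ²/nₕ with Wₕ = Nₕ/N, N = 38262.
55–64: Wₕ = 0.42462495; term = 0.42462495²·(1 − 0.22274882)·154000000/3619 = 5963.5458.
18–34: Wₕ = 0.05511996; term = 0.05511996²·(1 − 0.11474633)·1260000000/242 = 14003.634.
65+: Wₕ = 0.52025508; term = 0.52025508²·(1 − 0.15286848)·2909000000/3043 = 219192.29.
Sum = 239159.47.
SE = √(239159.47) = 489.0.

489.0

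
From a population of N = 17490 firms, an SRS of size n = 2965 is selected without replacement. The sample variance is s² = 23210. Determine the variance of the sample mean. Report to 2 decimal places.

6.50

Under SRS without replacement, Var(ȳ) = (1 − f)·s²/n with f = n/N = 2965/17490 = 0.16952544.
Var(ȳ) = (1 − 0.16952544)·23210/2965 = 0.83047456·7.8279933 = 6.5009492.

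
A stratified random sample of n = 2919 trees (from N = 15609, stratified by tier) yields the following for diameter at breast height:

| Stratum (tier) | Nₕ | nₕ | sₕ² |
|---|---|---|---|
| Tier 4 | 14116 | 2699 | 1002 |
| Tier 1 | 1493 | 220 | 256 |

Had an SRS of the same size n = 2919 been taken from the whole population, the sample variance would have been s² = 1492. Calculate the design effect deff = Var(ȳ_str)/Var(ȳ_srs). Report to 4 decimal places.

0.6128

Var(ȳ_str) = Σ Wₕ²(1−fₕ)sₕ²/nₕ with Wₕ = Nₕ/15609:
  Tier 4: (14116/15609)²·(1−2699/14116)·1002/2699 = 0.24557171
  Tier 1: (1493/15609)²·(1−220/1493)·256/220 = 0.0090772717
  → Var(ȳ_str) = 0.25464898.
Var(ȳ_srs) = (1 − 2919/15609)·1492/2919 = 0.41554807.
deff = 0.25464898 / 0.41554807 = 0.6128.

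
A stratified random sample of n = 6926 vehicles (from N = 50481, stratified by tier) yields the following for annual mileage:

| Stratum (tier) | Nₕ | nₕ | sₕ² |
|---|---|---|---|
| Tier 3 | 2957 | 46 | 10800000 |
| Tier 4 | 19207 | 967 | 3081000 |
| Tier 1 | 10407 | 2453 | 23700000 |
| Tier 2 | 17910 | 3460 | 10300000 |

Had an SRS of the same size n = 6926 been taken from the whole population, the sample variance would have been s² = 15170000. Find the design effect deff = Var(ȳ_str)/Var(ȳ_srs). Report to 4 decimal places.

0.9775

Var(ȳ_str) = Σ Wₕ²(1−fₕ)sₕ²/nₕ with Wₕ = Nₕ/50481:
  Tier 3: (2957/50481)²·(1−46/2957)·10800000/46 = 793.05545
  Tier 4: (19207/50481)²·(1−967/19207)·3081000/967 = 438.01975
  Tier 1: (10407/50481)²·(1−2453/10407)·23700000/2453 = 313.83837
  Tier 2: (17910/50481)²·(1−3460/17910)·10300000/3460 = 302.32124
  → Var(ȳ_str) = 1847.2348.
Var(ȳ_srs) = (1 − 6926/50481)·15170000/6926 = 1889.7883.
deff = 1847.2348 / 1889.7883 = 0.9775.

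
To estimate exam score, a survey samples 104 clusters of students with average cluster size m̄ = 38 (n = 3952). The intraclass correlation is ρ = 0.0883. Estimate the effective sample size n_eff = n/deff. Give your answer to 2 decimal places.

deff = 1 + (38 − 1)·0.0883 = 1 + 3.2671 = 4.2671.
n_eff = 3952 / 4.2671 = 926.16.

926.16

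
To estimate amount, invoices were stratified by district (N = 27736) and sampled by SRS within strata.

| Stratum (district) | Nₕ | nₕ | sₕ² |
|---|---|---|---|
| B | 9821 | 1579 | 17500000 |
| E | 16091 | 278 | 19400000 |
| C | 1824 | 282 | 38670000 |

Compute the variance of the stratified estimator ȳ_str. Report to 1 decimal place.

24749.1

Var(ȳ_str) = Σₕ Wₕ²(1 − fₕ)sₕ²/nₕ with Wₕ = Nₕ/N, N = 27736.
B: Wₕ = 0.35408855; term = 0.35408855²·(1 − 0.16077792)·17500000/1579 = 1166.1558.
E: Wₕ = 0.58014854; term = 0.58014854²·(1 − 0.01727674)·19400000/278 = 23081.636.
C: Wₕ = 0.06576291; term = 0.06576291²·(1 − 0.15460526)·38670000/282 = 501.35646.
Sum = 24749.148.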